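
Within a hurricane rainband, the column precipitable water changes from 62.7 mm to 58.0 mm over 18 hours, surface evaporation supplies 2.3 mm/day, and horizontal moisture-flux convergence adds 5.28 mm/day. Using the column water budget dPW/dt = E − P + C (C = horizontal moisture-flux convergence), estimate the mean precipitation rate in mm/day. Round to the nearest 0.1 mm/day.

dPW/dt = (58.0 − 62.7) mm / (18/24 day) = -6.267 mm/day.
P = E + C − dPW/dt = 2.3 + (5.28) − (-6.267) = 13.8 mm/day.

P ≈ 13.8 mm/day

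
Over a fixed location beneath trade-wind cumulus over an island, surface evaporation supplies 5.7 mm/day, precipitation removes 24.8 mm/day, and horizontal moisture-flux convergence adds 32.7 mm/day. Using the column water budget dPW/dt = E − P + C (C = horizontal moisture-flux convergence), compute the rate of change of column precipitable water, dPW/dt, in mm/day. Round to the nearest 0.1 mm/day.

dPW/dt = E − P + C = 5.7 − 24.8 + (32.7) = 13.6 mm/day.

dPW/dt ≈ 13.6 mm/day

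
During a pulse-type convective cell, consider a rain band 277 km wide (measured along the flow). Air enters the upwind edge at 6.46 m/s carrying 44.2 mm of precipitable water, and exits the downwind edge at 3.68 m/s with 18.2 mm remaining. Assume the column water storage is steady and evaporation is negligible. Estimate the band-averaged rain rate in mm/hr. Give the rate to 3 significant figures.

R ≈ 2.84 mm/hr

Column moisture flux per unit crosswind length is F = V × PW.
Inflow: F_in = 6.46 × 44.2 = 285.532 mm·m/s
Outflow: F_out = 3.68 × 18.2 = 66.976 mm·m/s
Steady-state rate R = (F_in − F_out)/L = (285.532 − 66.976) / 277000 m = 7.890e-04 mm/s.
R = 7.890e-04 × 3600 = 2.84 mm/hr.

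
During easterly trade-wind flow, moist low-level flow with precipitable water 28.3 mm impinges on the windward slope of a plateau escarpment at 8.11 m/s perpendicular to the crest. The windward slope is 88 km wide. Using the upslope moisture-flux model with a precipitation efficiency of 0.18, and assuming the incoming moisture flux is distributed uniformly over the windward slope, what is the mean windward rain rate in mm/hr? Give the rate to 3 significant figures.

Incoming column moisture flux per unit ridge length: F = V × PW = 8.11 × 28.3 = 229.513 mm·m/s.
Spread over the 88 km slope with efficiency ε = 0.18: R = ε·F/W = 0.18 × 229.513 / 88000 m = 4.695e-04 mm/s.
R = 4.695e-04 × 3600 = 1.69 mm/hr.

R ≈ 1.69 mm/hr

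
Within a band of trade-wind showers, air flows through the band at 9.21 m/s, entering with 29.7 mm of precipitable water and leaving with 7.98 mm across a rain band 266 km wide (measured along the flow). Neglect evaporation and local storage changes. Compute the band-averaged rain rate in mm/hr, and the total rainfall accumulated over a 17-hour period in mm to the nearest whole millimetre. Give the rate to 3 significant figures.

R ≈ 2.71 mm/hr; total ≈ 46 mm

Column moisture flux per unit crosswind length is F = V × PW.
Inflow: F_in = 9.21 × 29.7 = 273.537 mm·m/s
Outflow: F_out = 9.21 × 7.98 = 73.4958 mm·m/s
Steady-state rate R = (F_in − F_out)/L = (273.537 − 73.4958) / 266000 m = 7.520e-04 mm/s.
R = 7.520e-04 × 3600 = 2.71 mm/hr.
Over 17 h: total = 2.71 × 17 = 46.07 ≈ 46 mm.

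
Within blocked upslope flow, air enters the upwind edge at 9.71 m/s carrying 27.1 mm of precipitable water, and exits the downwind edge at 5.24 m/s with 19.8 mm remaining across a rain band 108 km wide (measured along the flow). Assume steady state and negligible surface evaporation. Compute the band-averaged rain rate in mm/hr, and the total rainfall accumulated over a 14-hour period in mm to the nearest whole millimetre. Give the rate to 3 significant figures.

Column moisture flux per unit crosswind length is F = V × PW.
Inflow: F_in = 9.71 × 27.1 = 263.141 mm·m/s
Outflow: F_out = 5.24 × 19.8 = 103.752 mm·m/s
Steady-state rate R = (F_in − F_out)/L = (263.141 − 103.752) / 108000 m = 1.476e-03 mm/s.
R = 1.476e-03 × 3600 = 5.31 mm/hr.
Over 14 h: total = 5.31 × 14 = 74.34 ≈ 74 mm.

R ≈ 5.31 mm/hr; total ≈ 74 mm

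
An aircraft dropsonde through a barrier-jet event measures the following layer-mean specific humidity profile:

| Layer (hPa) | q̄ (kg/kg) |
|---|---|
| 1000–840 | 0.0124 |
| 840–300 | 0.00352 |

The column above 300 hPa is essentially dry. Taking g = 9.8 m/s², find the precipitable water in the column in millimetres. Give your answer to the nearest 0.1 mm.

Precipitable water is the column-integrated vapour mass per unit area: PW = (1/g) Σ q̄ Δp, with q in kg/kg and Δp in Pa (1 kg/m² of water = 1 mm).
Layer 1000–840 hPa: Δp = 160 hPa = 16000 Pa, q̄ = 0.0124 kg/kg → 0.0124 × 16000 / 9.8 = 20.24 mm
Layer 840–300 hPa: Δp = 540 hPa = 54000 Pa, q̄ = 0.00352 kg/kg → 0.00352 × 54000 / 9.8 = 19.40 mm
PW = 20.24 + 19.40 = 39.64 ≈ 39.6 mm.

PW ≈ 39.6 mm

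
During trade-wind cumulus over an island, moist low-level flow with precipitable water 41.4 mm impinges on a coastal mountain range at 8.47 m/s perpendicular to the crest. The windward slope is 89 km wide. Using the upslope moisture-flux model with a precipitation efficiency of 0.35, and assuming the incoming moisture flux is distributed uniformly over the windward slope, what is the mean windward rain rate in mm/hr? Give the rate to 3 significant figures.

Incoming column moisture flux per unit ridge length: F = V × PW = 8.47 × 41.4 = 350.658 mm·m/s.
Spread over the 89 km slope with efficiency ε = 0.35: R = ε·F/W = 0.35 × 350.658 / 89000 m = 1.379e-03 mm/s.
R = 1.379e-03 × 3600 = 4.96 mm/hr.

R ≈ 4.96 mm/hr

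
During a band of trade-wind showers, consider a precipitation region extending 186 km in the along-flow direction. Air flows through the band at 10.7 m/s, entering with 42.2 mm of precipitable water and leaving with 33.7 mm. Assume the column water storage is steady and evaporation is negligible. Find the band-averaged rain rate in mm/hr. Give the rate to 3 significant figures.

Column moisture flux per unit crosswind length is F = V × PW.
Inflow: F_in = 10.7 × 42.2 = 451.54 mm·m/s
Outflow: F_out = 10.7 × 33.7 = 360.59 mm·m/s
Steady-state rate R = (F_in − F_out)/L = (451.54 − 360.59) / 186000 m = 4.890e-04 mm/s.
R = 4.890e-04 × 3600 = 1.76 mm/hr.

R ≈ 1.76 mm/hr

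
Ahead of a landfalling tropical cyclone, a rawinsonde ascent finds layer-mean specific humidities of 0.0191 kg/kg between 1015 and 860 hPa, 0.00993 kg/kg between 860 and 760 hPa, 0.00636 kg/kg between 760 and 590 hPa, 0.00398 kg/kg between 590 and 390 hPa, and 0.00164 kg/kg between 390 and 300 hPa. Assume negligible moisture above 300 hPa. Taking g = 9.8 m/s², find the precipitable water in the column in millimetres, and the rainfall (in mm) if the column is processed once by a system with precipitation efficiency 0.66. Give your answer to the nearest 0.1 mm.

PW ≈ 61.0 mm; rainfall ≈ 40.3 mm

Precipitable water is the column-integrated vapour mass per unit area: PW = (1/g) Σ q̄ Δp, with q in kg/kg and Δp in Pa (1 kg/m² of water = 1 mm).
Layer 1015–860 hPa: Δp = 155 hPa = 15500 Pa, q̄ = 0.0191 kg/kg → 0.0191 × 15500 / 9.8 = 30.21 mm
Layer 860–760 hPa: Δp = 100 hPa = 10000 Pa, q̄ = 0.00993 kg/kg → 0.00993 × 10000 / 9.8 = 10.13 mm
Layer 760–590 hPa: Δp = 170 hPa = 17000 Pa, q̄ = 0.00636 kg/kg → 0.00636 × 17000 / 9.8 = 11.03 mm
Layer 590–390 hPa: Δp = 200 hPa = 20000 Pa, q̄ = 0.00398 kg/kg → 0.00398 × 20000 / 9.8 = 8.12 mm
Layer 390–300 hPa: Δp = 90 hPa = 9000 Pa, q̄ = 0.00164 kg/kg → 0.00164 × 9000 / 9.8 = 1.51 mm
PW = 30.21 + 10.13 + 11.03 + 8.12 + 1.51 = 61.00 ≈ 61.0 mm.
Rainfall = ε × PW = 0.66 × 61.0 = 40.3 mm.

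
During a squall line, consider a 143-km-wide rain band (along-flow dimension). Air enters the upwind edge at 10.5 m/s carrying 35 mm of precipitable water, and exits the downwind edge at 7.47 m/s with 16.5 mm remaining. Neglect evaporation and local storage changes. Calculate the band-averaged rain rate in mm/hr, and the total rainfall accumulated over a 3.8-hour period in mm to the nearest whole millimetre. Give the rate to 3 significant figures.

R ≈ 6.15 mm/hr; total ≈ 23 mm

Column moisture flux per unit crosswind length is F = V × PW.
Inflow: F_in = 10.5 × 35 = 367.5 mm·m/s
Outflow: F_out = 7.47 × 16.5 = 123.255 mm·m/s
Steady-state rate R = (F_in − F_out)/L = (367.5 − 123.255) / 143000 m = 1.708e-03 mm/s.
R = 1.708e-03 × 3600 = 6.15 mm/hr.
Over 3.8 h: total = 6.15 × 3.8 = 23.37 ≈ 23 mm.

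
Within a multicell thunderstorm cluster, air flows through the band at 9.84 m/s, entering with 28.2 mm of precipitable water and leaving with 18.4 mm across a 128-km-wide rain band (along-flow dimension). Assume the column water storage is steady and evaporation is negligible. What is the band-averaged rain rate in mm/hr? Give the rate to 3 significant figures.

R ≈ 2.71 mm/hr

Column moisture flux per unit crosswind length is F = V × PW.
Inflow: F_in = 9.84 × 28.2 = 277.488 mm·m/s
Outflow: F_out = 9.84 × 18.4 = 181.056 mm·m/s
Steady-state rate R = (F_in − F_out)/L = (277.488 − 181.056) / 128000 m = 7.534e-04 mm/s.
R = 7.534e-04 × 3600 = 2.71 mm/hr.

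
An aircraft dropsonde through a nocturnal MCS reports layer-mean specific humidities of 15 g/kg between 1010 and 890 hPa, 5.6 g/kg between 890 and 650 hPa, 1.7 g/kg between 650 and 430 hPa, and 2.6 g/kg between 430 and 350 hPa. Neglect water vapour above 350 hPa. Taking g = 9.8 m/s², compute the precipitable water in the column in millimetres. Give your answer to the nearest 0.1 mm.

Precipitable water is the column-integrated vapour mass per unit area: PW = (1/g) Σ q̄ Δp, with q in kg/kg and Δp in Pa (1 kg/m² of water = 1 mm).
Layer 1010–890 hPa: Δp = 120 hPa = 12000 Pa, q̄ = 0.015 kg/kg → 0.015 × 12000 / 9.8 = 18.37 mm
Layer 890–650 hPa: Δp = 240 hPa = 24000 Pa, q̄ = 0.0056 kg/kg → 0.0056 × 24000 / 9.8 = 13.71 mm
Layer 650–430 hPa: Δp = 220 hPa = 22000 Pa, q̄ = 0.0017 kg/kg → 0.0017 × 22000 / 9.8 = 3.82 mm
Layer 430–350 hPa: Δp = 80 hPa = 8000 Pa, q̄ = 0.0026 kg/kg → 0.0026 × 8000 / 9.8 = 2.12 mm
PW = 18.37 + 13.71 + 3.82 + 2.12 = 38.02 ≈ 38.0 mm.

PW ≈ 38.0 mm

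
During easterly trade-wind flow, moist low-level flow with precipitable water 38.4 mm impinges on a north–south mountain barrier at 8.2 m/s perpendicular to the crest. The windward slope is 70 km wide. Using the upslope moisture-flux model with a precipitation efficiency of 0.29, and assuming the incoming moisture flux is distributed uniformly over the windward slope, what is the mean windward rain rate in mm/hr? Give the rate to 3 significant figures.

R ≈ 4.70 mm/hr

Incoming column moisture flux per unit ridge length: F = V × PW = 8.2 × 38.4 = 314.88 mm·m/s.
Spread over the 70 km slope with efficiency ε = 0.29: R = ε·F/W = 0.29 × 314.88 / 70000 m = 1.305e-03 mm/s.
R = 1.305e-03 × 3600 = 4.70 mm/hr.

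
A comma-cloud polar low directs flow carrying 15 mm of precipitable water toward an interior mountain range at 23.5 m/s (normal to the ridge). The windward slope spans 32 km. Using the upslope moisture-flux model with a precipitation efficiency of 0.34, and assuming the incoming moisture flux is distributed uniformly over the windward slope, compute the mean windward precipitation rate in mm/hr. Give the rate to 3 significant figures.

Incoming column moisture flux per unit ridge length: F = V × PW = 23.5 × 15 = 352.5 mm·m/s.
Spread over the 32 km slope with efficiency ε = 0.34: R = ε·F/W = 0.34 × 352.5 / 32000 m = 3.745e-03 mm/s.
R = 3.745e-03 × 3600 = 13.5 mm/hr.

R ≈ 13.5 mm/hr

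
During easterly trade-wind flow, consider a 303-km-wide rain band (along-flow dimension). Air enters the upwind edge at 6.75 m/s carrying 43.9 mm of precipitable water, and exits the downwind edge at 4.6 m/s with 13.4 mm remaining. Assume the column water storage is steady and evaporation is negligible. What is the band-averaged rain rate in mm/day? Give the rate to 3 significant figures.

R ≈ 66.9 mm/day

Column moisture flux per unit crosswind length is F = V × PW.
Inflow: F_in = 6.75 × 43.9 = 296.325 mm·m/s
Outflow: F_out = 4.6 × 13.4 = 61.64 mm·m/s
Steady-state rate R = (F_in − F_out)/L = (296.325 − 61.64) / 303000 m = 7.745e-04 mm/s.
R = 7.745e-04 × 3600 × 24 = 66.9 mm/day.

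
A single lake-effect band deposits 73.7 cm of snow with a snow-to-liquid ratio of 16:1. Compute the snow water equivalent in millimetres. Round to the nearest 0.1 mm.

SWE = snow depth / ratio = 73.7 cm / 16 = 4.606 cm = 46.1 mm.

SWE ≈ 46.1 mm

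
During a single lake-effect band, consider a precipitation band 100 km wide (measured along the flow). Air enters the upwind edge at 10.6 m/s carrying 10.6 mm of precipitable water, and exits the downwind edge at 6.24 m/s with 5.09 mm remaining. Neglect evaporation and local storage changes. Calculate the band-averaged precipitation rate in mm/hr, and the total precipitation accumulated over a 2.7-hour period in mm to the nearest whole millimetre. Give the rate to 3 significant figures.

R ≈ 2.90 mm/hr; total ≈ 8 mm

Column moisture flux per unit crosswind length is F = V × PW.
Inflow: F_in = 10.6 × 10.6 = 112.36 mm·m/s
Outflow: F_out = 6.24 × 5.09 = 31.7616 mm·m/s
Steady-state rate R = (F_in − F_out)/L = (112.36 − 31.7616) / 100000 m = 8.060e-04 mm/s.
R = 8.060e-04 × 3600 = 2.90 mm/hr.
Over 2.7 h: total = 2.90 × 2.7 = 7.83 ≈ 8 mm.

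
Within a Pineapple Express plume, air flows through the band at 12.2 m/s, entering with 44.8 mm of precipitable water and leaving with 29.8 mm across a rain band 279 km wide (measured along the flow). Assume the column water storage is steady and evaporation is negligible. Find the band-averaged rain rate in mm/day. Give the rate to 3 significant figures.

Column moisture flux per unit crosswind length is F = V × PW.
Inflow: F_in = 12.2 × 44.8 = 546.56 mm·m/s
Outflow: F_out = 12.2 × 29.8 = 363.56 mm·m/s
Steady-state rate R = (F_in − F_out)/L = (546.56 − 363.56) / 279000 m = 6.559e-04 mm/s.
R = 6.559e-04 × 3600 × 24 = 56.7 mm/day.

R ≈ 56.7 mm/day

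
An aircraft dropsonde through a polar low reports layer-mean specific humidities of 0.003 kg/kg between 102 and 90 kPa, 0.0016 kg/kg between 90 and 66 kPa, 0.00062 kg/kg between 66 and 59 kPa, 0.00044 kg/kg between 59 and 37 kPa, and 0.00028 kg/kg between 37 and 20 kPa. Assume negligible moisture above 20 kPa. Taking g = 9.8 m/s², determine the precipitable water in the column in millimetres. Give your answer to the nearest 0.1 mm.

Precipitable water is the column-integrated vapour mass per unit area: PW = (1/g) Σ q̄ Δp, with q in kg/kg and Δp in Pa (1 kg/m² of water = 1 mm).
Layer 102–90 kPa: Δp = 120 hPa = 12000 Pa, q̄ = 0.003 kg/kg → 0.003 × 12000 / 9.8 = 3.67 mm
Layer 90–66 kPa: Δp = 240 hPa = 24000 Pa, q̄ = 0.0016 kg/kg → 0.0016 × 24000 / 9.8 = 3.92 mm
Layer 66–59 kPa: Δp = 70 hPa = 7000 Pa, q̄ = 0.00062 kg/kg → 0.00062 × 7000 / 9.8 = 0.44 mm
Layer 59–37 kPa: Δp = 220 hPa = 22000 Pa, q̄ = 0.00044 kg/kg → 0.00044 × 22000 / 9.8 = 0.99 mm
Layer 37–20 kPa: Δp = 170 hPa = 17000 Pa, q̄ = 0.00028 kg/kg → 0.00028 × 17000 / 9.8 = 0.49 mm
PW = 3.67 + 3.92 + 0.44 + 0.99 + 0.49 = 9.51 ≈ 9.5 mm.

PW ≈ 9.5 mm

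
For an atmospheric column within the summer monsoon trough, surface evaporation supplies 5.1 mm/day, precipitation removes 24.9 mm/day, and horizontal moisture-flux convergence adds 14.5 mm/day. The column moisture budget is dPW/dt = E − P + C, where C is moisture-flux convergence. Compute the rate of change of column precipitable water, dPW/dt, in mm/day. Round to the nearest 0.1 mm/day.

dPW/dt ≈ -5.3 mm/day

dPW/dt = E − P + C = 5.1 − 24.9 + (14.5) = -5.3 mm/day.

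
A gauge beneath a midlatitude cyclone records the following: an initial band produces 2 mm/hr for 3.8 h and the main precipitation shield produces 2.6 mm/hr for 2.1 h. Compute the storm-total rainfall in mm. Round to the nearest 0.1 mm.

total ≈ 13.1 mm

Total = Σ Rᵢ Δtᵢ = 2 × 3.8 + 2.6 × 2.1
      = 7.6 + 5.46 = 13.1 mm.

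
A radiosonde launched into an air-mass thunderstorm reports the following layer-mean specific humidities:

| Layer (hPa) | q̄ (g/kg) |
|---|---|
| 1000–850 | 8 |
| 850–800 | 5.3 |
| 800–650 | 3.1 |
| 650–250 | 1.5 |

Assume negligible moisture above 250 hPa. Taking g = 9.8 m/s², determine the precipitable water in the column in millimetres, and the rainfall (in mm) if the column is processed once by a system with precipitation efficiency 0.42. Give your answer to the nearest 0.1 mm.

Precipitable water is the column-integrated vapour mass per unit area: PW = (1/g) Σ q̄ Δp, with q in kg/kg and Δp in Pa (1 kg/m² of water = 1 mm).
Layer 1000–850 hPa: Δp = 150 hPa = 15000 Pa, q̄ = 0.008 kg/kg → 0.008 × 15000 / 9.8 = 12.24 mm
Layer 850–800 hPa: Δp = 50 hPa = 5000 Pa, q̄ = 0.0053 kg/kg → 0.0053 × 5000 / 9.8 = 2.70 mm
Layer 800–650 hPa: Δp = 150 hPa = 15000 Pa, q̄ = 0.0031 kg/kg → 0.0031 × 15000 / 9.8 = 4.74 mm
Layer 650–250 hPa: Δp = 400 hPa = 40000 Pa, q̄ = 0.0015 kg/kg → 0.0015 × 40000 / 9.8 = 6.12 mm
PW = 12.24 + 2.70 + 4.74 + 6.12 = 25.80 ≈ 25.8 mm.
Rainfall = ε × PW = 0.42 × 25.8 = 10.8 mm.

PW ≈ 25.8 mm; rainfall ≈ 10.8 mm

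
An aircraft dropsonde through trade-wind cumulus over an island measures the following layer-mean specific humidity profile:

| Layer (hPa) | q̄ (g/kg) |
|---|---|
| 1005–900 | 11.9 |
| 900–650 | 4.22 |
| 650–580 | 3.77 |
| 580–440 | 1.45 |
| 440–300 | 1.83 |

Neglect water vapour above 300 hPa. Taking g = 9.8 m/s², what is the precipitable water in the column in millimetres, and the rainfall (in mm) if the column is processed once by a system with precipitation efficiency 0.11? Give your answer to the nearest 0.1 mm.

Precipitable water is the column-integrated vapour mass per unit area: PW = (1/g) Σ q̄ Δp, with q in kg/kg and Δp in Pa (1 kg/m² of water = 1 mm).
Layer 1005–900 hPa: Δp = 105 hPa = 10500 Pa, q̄ = 0.0119 kg/kg → 0.0119 × 10500 / 9.8 = 12.75 mm
Layer 900–650 hPa: Δp = 250 hPa = 25000 Pa, q̄ = 0.00422 kg/kg → 0.00422 × 25000 / 9.8 = 10.77 mm
Layer 650–580 hPa: Δp = 70 hPa = 7000 Pa, q̄ = 0.00377 kg/kg → 0.00377 × 7000 / 9.8 = 2.69 mm
Layer 580–440 hPa: Δp = 140 hPa = 14000 Pa, q̄ = 0.00145 kg/kg → 0.00145 × 14000 / 9.8 = 2.07 mm
Layer 440–300 hPa: Δp = 140 hPa = 14000 Pa, q̄ = 0.00183 kg/kg → 0.00183 × 14000 / 9.8 = 2.61 mm
PW = 12.75 + 10.77 + 2.69 + 2.07 + 2.61 = 30.89 ≈ 30.9 mm.
Rainfall = ε × PW = 0.11 × 30.9 = 3.4 mm.

PW ≈ 30.9 mm; rainfall ≈ 3.4 mm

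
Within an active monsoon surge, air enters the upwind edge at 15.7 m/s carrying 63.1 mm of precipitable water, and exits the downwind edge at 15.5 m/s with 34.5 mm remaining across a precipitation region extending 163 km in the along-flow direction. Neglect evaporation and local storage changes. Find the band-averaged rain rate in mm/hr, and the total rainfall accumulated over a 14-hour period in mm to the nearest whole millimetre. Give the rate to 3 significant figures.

R ≈ 10.1 mm/hr; total ≈ 141 mm

Column moisture flux per unit crosswind length is F = V × PW.
Inflow: F_in = 15.7 × 63.1 = 990.67 mm·m/s
Outflow: F_out = 15.5 × 34.5 = 534.75 mm·m/s
Steady-state rate R = (F_in − F_out)/L = (990.67 − 534.75) / 163000 m = 2.797e-03 mm/s.
R = 2.797e-03 × 3600 = 10.1 mm/hr.
Over 14 h: total = 10.1 × 14 = 141.4 ≈ 141 mm.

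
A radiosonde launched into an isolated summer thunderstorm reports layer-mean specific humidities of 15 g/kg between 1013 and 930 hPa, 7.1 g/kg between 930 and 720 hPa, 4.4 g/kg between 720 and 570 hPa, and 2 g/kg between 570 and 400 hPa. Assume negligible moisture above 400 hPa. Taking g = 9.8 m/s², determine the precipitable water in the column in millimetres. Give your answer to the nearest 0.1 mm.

Precipitable water is the column-integrated vapour mass per unit area: PW = (1/g) Σ q̄ Δp, with q in kg/kg and Δp in Pa (1 kg/m² of water = 1 mm).
Layer 1013–930 hPa: Δp = 83 hPa = 8300 Pa, q̄ = 0.015 kg/kg → 0.015 × 8300 / 9.8 = 12.70 mm
Layer 930–720 hPa: Δp = 210 hPa = 21000 Pa, q̄ = 0.0071 kg/kg → 0.0071 × 21000 / 9.8 = 15.21 mm
Layer 720–570 hPa: Δp = 150 hPa = 15000 Pa, q̄ = 0.0044 kg/kg → 0.0044 × 15000 / 9.8 = 6.73 mm
Layer 570–400 hPa: Δp = 170 hPa = 17000 Pa, q̄ = 0.002 kg/kg → 0.002 × 17000 / 9.8 = 3.47 mm
PW = 12.70 + 15.21 + 6.73 + 3.47 = 38.11 ≈ 38.1 mm.

PW ≈ 38.1 mm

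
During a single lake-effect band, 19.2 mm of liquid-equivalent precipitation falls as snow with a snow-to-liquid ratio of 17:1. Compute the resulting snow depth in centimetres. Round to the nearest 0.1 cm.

Snow depth = liquid × ratio = 19.2 mm × 17 = 326.4 mm = 32.6 cm.

snow depth ≈ 32.6 cm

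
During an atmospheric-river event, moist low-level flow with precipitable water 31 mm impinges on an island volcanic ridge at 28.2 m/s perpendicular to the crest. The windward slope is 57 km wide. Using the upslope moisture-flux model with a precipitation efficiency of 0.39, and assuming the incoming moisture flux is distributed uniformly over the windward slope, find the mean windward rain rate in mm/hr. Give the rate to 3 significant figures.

R ≈ 21.5 mm/hr

Incoming column moisture flux per unit ridge length: F = V × PW = 28.2 × 31 = 874.2 mm·m/s.
Spread over the 57 km slope with efficiency ε = 0.39: R = ε·F/W = 0.39 × 874.2 / 57000 m = 5.981e-03 mm/s.
R = 5.981e-03 × 3600 = 21.5 mm/hr.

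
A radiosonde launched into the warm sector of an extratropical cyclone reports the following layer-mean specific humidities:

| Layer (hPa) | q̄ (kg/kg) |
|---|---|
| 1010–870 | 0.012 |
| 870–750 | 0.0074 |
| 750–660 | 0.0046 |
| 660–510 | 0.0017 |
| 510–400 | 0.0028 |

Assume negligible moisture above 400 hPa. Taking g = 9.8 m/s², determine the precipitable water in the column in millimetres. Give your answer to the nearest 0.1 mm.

PW ≈ 36.2 mm

Precipitable water is the column-integrated vapour mass per unit area: PW = (1/g) Σ q̄ Δp, with q in kg/kg and Δp in Pa (1 kg/m² of water = 1 mm).
Layer 1010–870 hPa: Δp = 140 hPa = 14000 Pa, q̄ = 0.012 kg/kg → 0.012 × 14000 / 9.8 = 17.14 mm
Layer 870–750 hPa: Δp = 120 hPa = 12000 Pa, q̄ = 0.0074 kg/kg → 0.0074 × 12000 / 9.8 = 9.06 mm
Layer 750–660 hPa: Δp = 90 hPa = 9000 Pa, q̄ = 0.0046 kg/kg → 0.0046 × 9000 / 9.8 = 4.22 mm
Layer 660–510 hPa: Δp = 150 hPa = 15000 Pa, q̄ = 0.0017 kg/kg → 0.0017 × 15000 / 9.8 = 2.60 mm
Layer 510–400 hPa: Δp = 110 hPa = 11000 Pa, q̄ = 0.0028 kg/kg → 0.0028 × 11000 / 9.8 = 3.14 mm
PW = 17.14 + 9.06 + 4.22 + 2.60 + 3.14 = 36.16 ≈ 36.2 mm.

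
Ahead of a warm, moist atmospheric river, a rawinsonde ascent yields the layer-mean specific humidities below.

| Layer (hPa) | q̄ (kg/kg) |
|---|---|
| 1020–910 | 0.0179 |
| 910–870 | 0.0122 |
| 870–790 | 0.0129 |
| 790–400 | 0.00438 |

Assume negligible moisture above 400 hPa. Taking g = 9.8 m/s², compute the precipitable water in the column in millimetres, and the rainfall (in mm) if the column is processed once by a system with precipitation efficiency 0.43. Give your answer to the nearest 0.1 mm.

Precipitable water is the column-integrated vapour mass per unit area: PW = (1/g) Σ q̄ Δp, with q in kg/kg and Δp in Pa (1 kg/m² of water = 1 mm).
Layer 1020–910 hPa: Δp = 110 hPa = 11000 Pa, q̄ = 0.0179 kg/kg → 0.0179 × 11000 / 9.8 = 20.09 mm
Layer 910–870 hPa: Δp = 40 hPa = 4000 Pa, q̄ = 0.0122 kg/kg → 0.0122 × 4000 / 9.8 = 4.98 mm
Layer 870–790 hPa: Δp = 80 hPa = 8000 Pa, q̄ = 0.0129 kg/kg → 0.0129 × 8000 / 9.8 = 10.53 mm
Layer 790–400 hPa: Δp = 390 hPa = 39000 Pa, q̄ = 0.00438 kg/kg → 0.00438 × 39000 / 9.8 = 17.43 mm
PW = 20.09 + 4.98 + 10.53 + 17.43 = 53.03 ≈ 53.0 mm.
Rainfall = ε × PW = 0.43 × 53.0 = 22.8 mm.

PW ≈ 53.0 mm; rainfall ≈ 22.8 mm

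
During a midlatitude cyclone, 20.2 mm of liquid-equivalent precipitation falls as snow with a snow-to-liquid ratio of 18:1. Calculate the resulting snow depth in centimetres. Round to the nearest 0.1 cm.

Snow depth = liquid × ratio = 20.2 mm × 18 = 363.6 mm = 36.4 cm.

snow depth ≈ 36.4 cm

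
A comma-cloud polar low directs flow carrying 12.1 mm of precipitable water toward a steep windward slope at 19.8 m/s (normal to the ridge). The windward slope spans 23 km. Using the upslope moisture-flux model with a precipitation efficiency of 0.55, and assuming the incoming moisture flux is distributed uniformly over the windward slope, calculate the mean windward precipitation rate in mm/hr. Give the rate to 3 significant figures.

Incoming column moisture flux per unit ridge length: F = V × PW = 19.8 × 12.1 = 239.58 mm·m/s.
Spread over the 23 km slope with efficiency ε = 0.55: R = ε·F/W = 0.55 × 239.58 / 23000 m = 5.729e-03 mm/s.
R = 5.729e-03 × 3600 = 20.6 mm/hr.

R ≈ 20.6 mm/hr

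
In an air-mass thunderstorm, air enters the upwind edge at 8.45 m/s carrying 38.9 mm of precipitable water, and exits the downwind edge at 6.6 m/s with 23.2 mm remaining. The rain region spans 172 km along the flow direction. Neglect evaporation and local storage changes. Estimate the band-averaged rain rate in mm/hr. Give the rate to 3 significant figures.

Column moisture flux per unit crosswind length is F = V × PW.
Inflow: F_in = 8.45 × 38.9 = 328.705 mm·m/s
Outflow: F_out = 6.6 × 23.2 = 153.12 mm·m/s
Steady-state rate R = (F_in − F_out)/L = (328.705 − 153.12) / 172000 m = 1.021e-03 mm/s.
R = 1.021e-03 × 3600 = 3.68 mm/hr.

R ≈ 3.68 mm/hr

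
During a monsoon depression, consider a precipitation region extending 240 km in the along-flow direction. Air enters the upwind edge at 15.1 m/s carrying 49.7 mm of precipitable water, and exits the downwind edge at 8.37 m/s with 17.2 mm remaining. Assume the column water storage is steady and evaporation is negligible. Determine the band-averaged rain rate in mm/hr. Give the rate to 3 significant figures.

R ≈ 9.10 mm/hr

Column moisture flux per unit crosswind length is F = V × PW.
Inflow: F_in = 15.1 × 49.7 = 750.47 mm·m/s
Outflow: F_out = 8.37 × 17.2 = 143.964 mm·m/s
Steady-state rate R = (F_in − F_out)/L = (750.47 − 143.964) / 240000 m = 2.527e-03 mm/s.
R = 2.527e-03 × 3600 = 9.10 mm/hr.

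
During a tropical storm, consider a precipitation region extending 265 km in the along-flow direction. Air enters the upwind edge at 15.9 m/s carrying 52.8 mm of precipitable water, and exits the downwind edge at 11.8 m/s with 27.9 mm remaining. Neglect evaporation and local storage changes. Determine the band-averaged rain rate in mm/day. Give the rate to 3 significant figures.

R ≈ 166 mm/day

Column moisture flux per unit crosswind length is F = V × PW.
Inflow: F_in = 15.9 × 52.8 = 839.52 mm·m/s
Outflow: F_out = 11.8 × 27.9 = 329.22 mm·m/s
Steady-state rate R = (F_in − F_out)/L = (839.52 − 329.22) / 265000 m = 1.926e-03 mm/s.
R = 1.926e-03 × 3600 × 24 = 166 mm/day.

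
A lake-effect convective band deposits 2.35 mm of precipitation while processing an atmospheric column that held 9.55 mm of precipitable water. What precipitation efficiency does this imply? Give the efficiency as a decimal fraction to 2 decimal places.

ε = precipitation / PW = 2.35 / 9.55 = 0.25.

ε ≈ 0.25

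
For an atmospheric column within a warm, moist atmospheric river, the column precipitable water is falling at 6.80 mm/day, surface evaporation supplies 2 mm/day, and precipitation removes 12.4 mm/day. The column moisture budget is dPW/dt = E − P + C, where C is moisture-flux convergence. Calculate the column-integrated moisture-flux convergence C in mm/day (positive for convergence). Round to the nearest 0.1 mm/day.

C ≈ 3.6 mm/day

dPW/dt = -6.80 mm/day.
C = dPW/dt − E + P = (-6.80) − 2 + 12.4 = 3.6 mm/day.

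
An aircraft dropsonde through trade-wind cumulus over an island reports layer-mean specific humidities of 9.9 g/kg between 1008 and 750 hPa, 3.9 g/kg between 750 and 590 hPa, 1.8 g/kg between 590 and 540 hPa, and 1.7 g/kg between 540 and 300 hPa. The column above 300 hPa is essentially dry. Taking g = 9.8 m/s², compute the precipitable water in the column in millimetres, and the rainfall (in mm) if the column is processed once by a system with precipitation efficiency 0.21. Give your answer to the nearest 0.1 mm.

Precipitable water is the column-integrated vapour mass per unit area: PW = (1/g) Σ q̄ Δp, with q in kg/kg and Δp in Pa (1 kg/m² of water = 1 mm).
Layer 1008–750 hPa: Δp = 258 hPa = 25800 Pa, q̄ = 0.0099 kg/kg → 0.0099 × 25800 / 9.8 = 26.06 mm
Layer 750–590 hPa: Δp = 160 hPa = 16000 Pa, q̄ = 0.0039 kg/kg → 0.0039 × 16000 / 9.8 = 6.37 mm
Layer 590–540 hPa: Δp = 50 hPa = 5000 Pa, q̄ = 0.0018 kg/kg → 0.0018 × 5000 / 9.8 = 0.92 mm
Layer 540–300 hPa: Δp = 240 hPa = 24000 Pa, q̄ = 0.0017 kg/kg → 0.0017 × 24000 / 9.8 = 4.16 mm
PW = 26.06 + 6.37 + 0.92 + 4.16 = 37.51 ≈ 37.5 mm.
Rainfall = ε × PW = 0.21 × 37.5 = 7.9 mm.

PW ≈ 37.5 mm; rainfall ≈ 7.9 mm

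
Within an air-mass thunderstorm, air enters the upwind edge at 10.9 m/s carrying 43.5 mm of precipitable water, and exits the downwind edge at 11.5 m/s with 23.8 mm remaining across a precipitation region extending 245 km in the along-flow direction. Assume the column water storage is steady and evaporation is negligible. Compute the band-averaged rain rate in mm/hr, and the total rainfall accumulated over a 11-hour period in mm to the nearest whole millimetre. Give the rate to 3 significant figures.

R ≈ 2.95 mm/hr; total ≈ 32 mm

Column moisture flux per unit crosswind length is F = V × PW.
Inflow: F_in = 10.9 × 43.5 = 474.15 mm·m/s
Outflow: F_out = 11.5 × 23.8 = 273.7 mm·m/s
Steady-state rate R = (F_in − F_out)/L = (474.15 − 273.7) / 245000 m = 8.182e-04 mm/s.
R = 8.182e-04 × 3600 = 2.95 mm/hr.
Over 11 h: total = 2.95 × 11 = 32.45 ≈ 32 mm.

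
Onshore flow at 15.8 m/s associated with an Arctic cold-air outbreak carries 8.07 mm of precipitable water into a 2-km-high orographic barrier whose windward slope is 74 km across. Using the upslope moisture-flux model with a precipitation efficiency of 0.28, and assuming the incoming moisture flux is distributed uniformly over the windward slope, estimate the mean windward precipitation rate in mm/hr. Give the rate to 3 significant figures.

Incoming column moisture flux per unit ridge length: F = V × PW = 15.8 × 8.07 = 127.506 mm·m/s.
Spread over the 74 km slope with efficiency ε = 0.28: R = ε·F/W = 0.28 × 127.506 / 74000 m = 4.825e-04 mm/s.
R = 4.825e-04 × 3600 = 1.74 mm/hr.

R ≈ 1.74 mm/hr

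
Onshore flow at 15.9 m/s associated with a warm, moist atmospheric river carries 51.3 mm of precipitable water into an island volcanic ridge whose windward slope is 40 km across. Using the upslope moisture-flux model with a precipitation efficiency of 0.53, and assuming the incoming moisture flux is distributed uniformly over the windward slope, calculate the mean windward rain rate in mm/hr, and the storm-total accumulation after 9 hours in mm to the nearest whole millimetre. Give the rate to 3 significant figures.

Incoming column moisture flux per unit ridge length: F = V × PW = 15.9 × 51.3 = 815.67 mm·m/s.
Spread over the 40 km slope with efficiency ε = 0.53: R = ε·F/W = 0.53 × 815.67 / 40000 m = 1.081e-02 mm/s.
R = 1.081e-02 × 3600 = 38.9 mm/hr.
Over 9 h: total = 38.9 × 9 = 350.1 ≈ 350 mm.

R ≈ 38.9 mm/hr; total ≈ 350 mm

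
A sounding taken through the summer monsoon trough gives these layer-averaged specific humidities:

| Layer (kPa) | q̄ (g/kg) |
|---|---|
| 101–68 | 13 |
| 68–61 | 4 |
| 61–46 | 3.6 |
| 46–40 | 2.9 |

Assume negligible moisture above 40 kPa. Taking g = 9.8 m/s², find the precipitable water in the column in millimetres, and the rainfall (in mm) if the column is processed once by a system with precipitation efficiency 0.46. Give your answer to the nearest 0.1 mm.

PW ≈ 53.9 mm; rainfall ≈ 24.8 mm

Precipitable water is the column-integrated vapour mass per unit area: PW = (1/g) Σ q̄ Δp, with q in kg/kg and Δp in Pa (1 kg/m² of water = 1 mm).
Layer 101–68 kPa: Δp = 330 hPa = 33000 Pa, q̄ = 0.013 kg/kg → 0.013 × 33000 / 9.8 = 43.78 mm
Layer 68–61 kPa: Δp = 70 hPa = 7000 Pa, q̄ = 0.004 kg/kg → 0.004 × 7000 / 9.8 = 2.86 mm
Layer 61–46 kPa: Δp = 150 hPa = 15000 Pa, q̄ = 0.0036 kg/kg → 0.0036 × 15000 / 9.8 = 5.51 mm
Layer 46–40 kPa: Δp = 60 hPa = 6000 Pa, q̄ = 0.0029 kg/kg → 0.0029 × 6000 / 9.8 = 1.78 mm
PW = 43.78 + 2.86 + 5.51 + 1.78 = 53.93 ≈ 53.9 mm.
Rainfall = ε × PW = 0.46 × 53.9 = 24.8 mm.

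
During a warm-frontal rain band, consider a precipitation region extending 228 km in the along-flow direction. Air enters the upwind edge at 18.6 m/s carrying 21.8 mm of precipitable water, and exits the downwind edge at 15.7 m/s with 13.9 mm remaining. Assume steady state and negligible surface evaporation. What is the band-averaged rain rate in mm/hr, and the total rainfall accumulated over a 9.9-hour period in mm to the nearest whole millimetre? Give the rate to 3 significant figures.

R ≈ 2.96 mm/hr; total ≈ 29 mm

Column moisture flux per unit crosswind length is F = V × PW.
Inflow: F_in = 18.6 × 21.8 = 405.48 mm·m/s
Outflow: F_out = 15.7 × 13.9 = 218.23 mm·m/s
Steady-state rate R = (F_in − F_out)/L = (405.48 − 218.23) / 228000 m = 8.213e-04 mm/s.
R = 8.213e-04 × 3600 = 2.96 mm/hr.
Over 9.9 h: total = 2.96 × 9.9 = 29.304 ≈ 29 mm.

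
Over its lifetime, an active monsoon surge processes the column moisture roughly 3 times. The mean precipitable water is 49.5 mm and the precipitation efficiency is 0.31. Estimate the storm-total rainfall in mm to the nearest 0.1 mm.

Each cycle deposits ε × PW = 0.31 × 49.5 = 15.345 mm.
Over 3 cycles: 3 × 15.345 = 46.0 mm.

rainfall ≈ 46.0 mm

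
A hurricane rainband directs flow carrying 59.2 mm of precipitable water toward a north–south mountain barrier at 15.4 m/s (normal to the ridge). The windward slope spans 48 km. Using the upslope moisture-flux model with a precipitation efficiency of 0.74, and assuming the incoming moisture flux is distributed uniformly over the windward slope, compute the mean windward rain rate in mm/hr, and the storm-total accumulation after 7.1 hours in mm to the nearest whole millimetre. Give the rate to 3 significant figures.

Incoming column moisture flux per unit ridge length: F = V × PW = 15.4 × 59.2 = 911.68 mm·m/s.
Spread over the 48 km slope with efficiency ε = 0.74: R = ε·F/W = 0.74 × 911.68 / 48000 m = 1.406e-02 mm/s.
R = 1.406e-02 × 3600 = 50.6 mm/hr.
Over 7.1 h: total = 50.6 × 7.1 = 359.26 ≈ 359 mm.

R ≈ 50.6 mm/hr; total ≈ 359 mm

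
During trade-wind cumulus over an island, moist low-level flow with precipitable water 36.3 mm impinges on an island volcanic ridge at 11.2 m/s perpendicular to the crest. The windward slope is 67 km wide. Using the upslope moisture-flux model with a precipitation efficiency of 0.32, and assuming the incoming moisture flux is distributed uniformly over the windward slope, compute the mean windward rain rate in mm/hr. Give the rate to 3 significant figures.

R ≈ 6.99 mm/hr

Incoming column moisture flux per unit ridge length: F = V × PW = 11.2 × 36.3 = 406.56 mm·m/s.
Spread over the 67 km slope with efficiency ε = 0.32: R = ε·F/W = 0.32 × 406.56 / 67000 m = 1.942e-03 mm/s.
R = 1.942e-03 × 3600 = 6.99 mm/hr.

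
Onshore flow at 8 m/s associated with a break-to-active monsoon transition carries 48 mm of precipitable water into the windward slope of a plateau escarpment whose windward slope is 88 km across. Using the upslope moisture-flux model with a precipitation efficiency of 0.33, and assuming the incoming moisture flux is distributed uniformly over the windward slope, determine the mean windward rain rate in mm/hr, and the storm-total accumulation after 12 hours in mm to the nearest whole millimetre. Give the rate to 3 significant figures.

Incoming column moisture flux per unit ridge length: F = V × PW = 8 × 48 = 384 mm·m/s.
Spread over the 88 km slope with efficiency ε = 0.33: R = ε·F/W = 0.33 × 384 / 88000 m = 1.440e-03 mm/s.
R = 1.440e-03 × 3600 = 5.18 mm/hr.
Over 12 h: total = 5.18 × 12 = 62.16 ≈ 62 mm.

R ≈ 5.18 mm/hr; total ≈ 62 mm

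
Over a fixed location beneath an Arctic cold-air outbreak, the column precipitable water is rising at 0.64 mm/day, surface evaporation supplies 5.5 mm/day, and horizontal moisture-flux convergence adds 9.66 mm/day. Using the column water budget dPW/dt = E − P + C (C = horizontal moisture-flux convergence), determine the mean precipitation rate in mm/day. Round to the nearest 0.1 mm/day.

dPW/dt = +0.64 mm/day.
P = E + C − dPW/dt = 5.5 + (9.66) − (+0.64) = 14.5 mm/day.

P ≈ 14.5 mm/day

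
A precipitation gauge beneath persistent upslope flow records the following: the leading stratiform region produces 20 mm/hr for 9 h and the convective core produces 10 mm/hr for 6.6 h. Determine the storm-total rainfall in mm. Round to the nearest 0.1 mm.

total ≈ 246.0 mm

Total = Σ Rᵢ Δtᵢ = 20 × 9 + 10 × 6.6
      = 180 + 66 = 246.0 mm.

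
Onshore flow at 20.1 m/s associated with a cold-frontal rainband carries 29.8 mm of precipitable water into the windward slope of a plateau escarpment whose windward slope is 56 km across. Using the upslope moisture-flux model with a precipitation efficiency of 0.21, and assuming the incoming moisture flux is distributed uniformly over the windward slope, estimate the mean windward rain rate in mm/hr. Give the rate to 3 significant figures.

R ≈ 8.09 mm/hr

Incoming column moisture flux per unit ridge length: F = V × PW = 20.1 × 29.8 = 598.98 mm·m/s.
Spread over the 56 km slope with efficiency ε = 0.21: R = ε·F/W = 0.21 × 598.98 / 56000 m = 2.246e-03 mm/s.
R = 2.246e-03 × 3600 = 8.09 mm/hr.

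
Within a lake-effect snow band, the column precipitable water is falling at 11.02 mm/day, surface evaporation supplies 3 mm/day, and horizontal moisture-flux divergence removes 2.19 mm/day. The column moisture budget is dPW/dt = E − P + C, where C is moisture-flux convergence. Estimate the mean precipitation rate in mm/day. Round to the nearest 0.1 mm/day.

dPW/dt = -11.02 mm/day.
P = E + C − dPW/dt = 3 + (-2.19) − (-11.02) = 11.8 mm/day.

P ≈ 11.8 mm/day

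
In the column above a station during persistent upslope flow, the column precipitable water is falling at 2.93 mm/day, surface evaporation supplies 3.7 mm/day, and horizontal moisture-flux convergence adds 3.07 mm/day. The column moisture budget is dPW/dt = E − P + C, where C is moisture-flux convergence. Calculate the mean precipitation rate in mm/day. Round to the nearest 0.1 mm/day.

dPW/dt = -2.93 mm/day.
P = E + C − dPW/dt = 3.7 + (3.07) − (-2.93) = 9.7 mm/day.

P ≈ 9.7 mm/day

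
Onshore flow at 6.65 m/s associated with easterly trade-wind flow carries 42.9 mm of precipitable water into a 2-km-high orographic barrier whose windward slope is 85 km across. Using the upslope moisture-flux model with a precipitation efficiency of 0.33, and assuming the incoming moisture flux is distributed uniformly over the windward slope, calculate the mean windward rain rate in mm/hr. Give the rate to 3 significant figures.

R ≈ 3.99 mm/hr

Incoming column moisture flux per unit ridge length: F = V × PW = 6.65 × 42.9 = 285.285 mm·m/s.
Spread over the 85 km slope with efficiency ε = 0.33: R = ε·F/W = 0.33 × 285.285 / 85000 m = 1.108e-03 mm/s.
R = 1.108e-03 × 3600 = 3.99 mm/hr.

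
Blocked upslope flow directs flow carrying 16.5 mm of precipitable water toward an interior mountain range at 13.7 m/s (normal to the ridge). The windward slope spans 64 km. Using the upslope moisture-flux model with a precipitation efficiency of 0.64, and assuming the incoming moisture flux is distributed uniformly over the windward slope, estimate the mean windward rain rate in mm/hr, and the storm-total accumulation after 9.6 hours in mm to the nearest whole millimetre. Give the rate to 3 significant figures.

R ≈ 8.14 mm/hr; total ≈ 78 mm

Incoming column moisture flux per unit ridge length: F = V × PW = 13.7 × 16.5 = 226.05 mm·m/s.
Spread over the 64 km slope with efficiency ε = 0.64: R = ε·F/W = 0.64 × 226.05 / 64000 m = 2.260e-03 mm/s.
R = 2.260e-03 × 3600 = 8.14 mm/hr.
Over 9.6 h: total = 8.14 × 9.6 = 78.144 ≈ 78 mm.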